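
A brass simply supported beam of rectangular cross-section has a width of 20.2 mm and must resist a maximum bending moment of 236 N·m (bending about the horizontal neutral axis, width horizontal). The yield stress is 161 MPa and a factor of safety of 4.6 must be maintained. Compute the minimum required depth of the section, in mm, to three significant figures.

σ_allow = 161/4.6 = 35.00 MPa.
For a rectangular section σ = 6M/(bh²), so h² = 6M/(b σ_allow) = 6×236000/(20.2×35.00) = 2003 mm².
h = 44.75 mm.

h = 44.8 mm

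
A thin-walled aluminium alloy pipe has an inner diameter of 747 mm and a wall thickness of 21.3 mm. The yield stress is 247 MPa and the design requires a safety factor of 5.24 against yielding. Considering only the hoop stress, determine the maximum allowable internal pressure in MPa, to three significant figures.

p_allow = 2.69 MPa

σ_allow = 247/5.24 = 47.14 MPa.
σ_h = pD/(2t) → p_allow = 2σ_allow t/D = 2×47.14×21.3/747 = 2.688 MPa.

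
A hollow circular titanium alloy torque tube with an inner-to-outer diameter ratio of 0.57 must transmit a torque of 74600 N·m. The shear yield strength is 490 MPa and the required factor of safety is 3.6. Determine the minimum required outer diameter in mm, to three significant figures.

d_o = 146 mm

τ_allow = 490/3.6 = 136.1 MPa.
For a hollow shaft τ = 16T/[πd_o³(1−k⁴)] with k = 0.57, so 1−k⁴ = 0.8944.
d_o³ = 16T/[π τ_allow (1−k⁴)] = 16×7.4600×10^7/(π×136.1×0.8944) = 3.121×10^6 mm³.
d_o = 146.1 mm.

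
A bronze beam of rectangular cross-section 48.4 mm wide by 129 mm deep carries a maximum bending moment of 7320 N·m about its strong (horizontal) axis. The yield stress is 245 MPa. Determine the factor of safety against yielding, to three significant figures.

Section modulus S = bh²/6 = 48.4×129²/6 = 134200 mm³.
σ = M/S = 7320000/134200 = 54.53 MPa.
n = 245/54.53 = 4.493.

n = 4.49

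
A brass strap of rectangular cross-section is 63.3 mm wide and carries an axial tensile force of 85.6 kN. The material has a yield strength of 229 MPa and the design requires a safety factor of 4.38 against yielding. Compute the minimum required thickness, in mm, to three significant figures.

t = 25.9 mm

σ_allow = 229/4.38 = 52.28 MPa.
Required area A = F/σ_allow = 85600/52.28 = 1637 mm².
t = A/w = 1637/63.3 = 25.86 mm.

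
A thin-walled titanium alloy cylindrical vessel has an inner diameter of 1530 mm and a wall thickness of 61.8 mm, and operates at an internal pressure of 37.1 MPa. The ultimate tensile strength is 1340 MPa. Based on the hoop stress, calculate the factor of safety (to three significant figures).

n = 2.92

σ_h = pD/(2t) = 37.1×1530/(2×61.8) = 459.2 MPa.
n = 1340/459.2 = 2.918.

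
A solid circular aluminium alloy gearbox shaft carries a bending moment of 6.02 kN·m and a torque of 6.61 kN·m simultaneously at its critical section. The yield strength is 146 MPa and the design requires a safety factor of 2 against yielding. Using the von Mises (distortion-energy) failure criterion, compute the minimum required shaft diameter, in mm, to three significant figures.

d = 105 mm

σ_allow = σ_y/n = 146/2 = 73.00 MPa.
For a solid shaft σ_b = 32M/(πd³) and τ = 16T/(πd³), so the von Mises stress is σ' = (16/πd³)·√(4M²+3T²).
√(4M²+3T²) = √(4×(6.020×10^6)² + 3×(6.610×10^6)²) = 1.661×10^7 N·mm.
d³ = 16×1.661×10^7/(π×73.00) = 1.159×10^6 mm³.
d = 105.0 mm.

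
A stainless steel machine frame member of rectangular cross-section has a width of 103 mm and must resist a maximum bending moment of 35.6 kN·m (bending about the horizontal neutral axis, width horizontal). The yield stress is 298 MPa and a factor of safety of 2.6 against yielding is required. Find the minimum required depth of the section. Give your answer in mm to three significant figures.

σ_allow = 298/2.6 = 114.6 MPa.
For a rectangular section σ = 6M/(bh²), so h² = 6M/(b σ_allow) = 6×3.5600×10^7/(103×114.6) = 18090 mm².
h = 134.5 mm.

h = 135 mm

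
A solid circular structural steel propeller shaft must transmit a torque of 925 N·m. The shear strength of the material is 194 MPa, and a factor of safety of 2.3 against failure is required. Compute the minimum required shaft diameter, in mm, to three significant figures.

Allowable shear stress τ_allow = 194/2.3 = 84.35 MPa.
For a solid shaft τ = 16T/(πd³), so d³ = 16T/(π τ_allow) = 16×925000/(π×84.35) = 55850 mm³.
d = (55850)^(1/3) = 38.22 mm.

d = 38.2 mm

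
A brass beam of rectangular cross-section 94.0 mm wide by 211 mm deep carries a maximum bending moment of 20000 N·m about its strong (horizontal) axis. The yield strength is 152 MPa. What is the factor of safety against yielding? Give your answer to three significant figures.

Section modulus S = bh²/6 = 94.0×211²/6 = 697500 mm³.
σ = M/S = 2.0000×10^7/697500 = 28.67 MPa.
n = 152/28.67 = 5.301.

n = 5.30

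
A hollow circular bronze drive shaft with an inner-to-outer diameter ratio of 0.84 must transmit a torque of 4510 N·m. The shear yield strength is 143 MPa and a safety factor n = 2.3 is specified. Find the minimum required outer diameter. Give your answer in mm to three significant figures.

τ_allow = 143/2.3 = 62.17 MPa.
For a hollow shaft τ = 16T/[πd_o³(1−k⁴)] with k = 0.84, so 1−k⁴ = 0.5021.
d_o³ = 16T/[π τ_allow (1−k⁴)] = 16×4510000/(π×62.17×0.5021) = 735700 mm³.
d_o = 90.28 mm.

d_o = 90.3 mm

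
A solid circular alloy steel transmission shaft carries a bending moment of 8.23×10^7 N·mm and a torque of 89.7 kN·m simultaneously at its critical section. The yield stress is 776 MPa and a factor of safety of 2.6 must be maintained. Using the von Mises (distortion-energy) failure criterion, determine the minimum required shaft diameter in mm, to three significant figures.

d = 157 mm

σ_allow = σ_y/n = 776/2.6 = 298.5 MPa.
For a solid shaft σ_b = 32M/(πd³) and τ = 16T/(πd³), so the von Mises stress is σ' = (16/πd³)·√(4M²+3T²).
√(4M²+3T²) = √(4×(8.230×10^7)² + 3×(8.970×10^7)²) = 2.263×10^8 N·mm.
d³ = 16×2.263×10^8/(π×298.5) = 3.862×10^6 mm³.
d = 156.9 mm.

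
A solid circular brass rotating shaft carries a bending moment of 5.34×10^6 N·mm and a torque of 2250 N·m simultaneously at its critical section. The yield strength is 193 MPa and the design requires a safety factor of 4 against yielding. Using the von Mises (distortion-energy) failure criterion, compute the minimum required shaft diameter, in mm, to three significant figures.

d = 106 mm

σ_allow = σ_y/n = 193/4 = 48.25 MPa.
For a solid shaft σ_b = 32M/(πd³) and τ = 16T/(πd³), so the von Mises stress is σ' = (16/πd³)·√(4M²+3T²).
√(4M²+3T²) = √(4×(5.340×10^6)² + 3×(2.250×10^6)²) = 1.137×10^7 N·mm.
d³ = 16×1.137×10^7/(π×48.25) = 1.200×10^6 mm³.
d = 106.3 mm.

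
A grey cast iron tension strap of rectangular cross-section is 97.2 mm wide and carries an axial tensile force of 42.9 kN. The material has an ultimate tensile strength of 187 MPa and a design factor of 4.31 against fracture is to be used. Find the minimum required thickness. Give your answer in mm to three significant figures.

t = 10.2 mm

σ_allow = 187/4.31 = 43.39 MPa.
Required area A = F/σ_allow = 42900/43.39 = 988.8 mm².
t = A/w = 988.8/97.2 = 10.17 mm.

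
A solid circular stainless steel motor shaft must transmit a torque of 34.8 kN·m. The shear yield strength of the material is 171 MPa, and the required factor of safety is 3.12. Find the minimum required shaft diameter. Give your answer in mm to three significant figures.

d = 148 mm

Allowable shear stress τ_allow = 171/3.12 = 54.81 MPa.
For a solid shaft τ = 16T/(πd³), so d³ = 16T/(π τ_allow) = 16×3.4800×10^7/(π×54.81) = 3.234×10^6 mm³.
d = (3.234×10^6)^(1/3) = 147.9 mm.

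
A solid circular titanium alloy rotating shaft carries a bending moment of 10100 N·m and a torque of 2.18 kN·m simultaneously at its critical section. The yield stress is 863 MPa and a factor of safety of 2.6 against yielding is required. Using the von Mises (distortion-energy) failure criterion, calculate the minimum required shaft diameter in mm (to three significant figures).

d = 68.1 mm

σ_allow = σ_y/n = 863/2.6 = 331.9 MPa.
For a solid shaft σ_b = 32M/(πd³) and τ = 16T/(πd³), so the von Mises stress is σ' = (16/πd³)·√(4M²+3T²).
√(4M²+3T²) = √(4×(1.010×10^7)² + 3×(2.180×10^6)²) = 2.055×10^7 N·mm.
d³ = 16×2.055×10^7/(π×331.9) = 315300 mm³.
d = 68.06 mm.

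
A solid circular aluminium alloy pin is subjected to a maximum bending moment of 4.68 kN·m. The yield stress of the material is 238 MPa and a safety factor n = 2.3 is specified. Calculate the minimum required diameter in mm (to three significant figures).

σ_allow = 238/2.3 = 103.5 MPa.
For a solid circular section σ = 32M/(πd³), so d³ = 32M/(π σ_allow) = 32×4680000/(π×103.5) = 460700 mm³.
d = 77.23 mm.

d = 77.2 mm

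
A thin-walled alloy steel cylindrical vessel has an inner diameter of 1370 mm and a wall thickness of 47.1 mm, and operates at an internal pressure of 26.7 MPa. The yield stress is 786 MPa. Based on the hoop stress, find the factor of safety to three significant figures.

n = 2.02

σ_h = pD/(2t) = 26.7×1370/(2×47.1) = 388.3 MPa.
n = 786/388.3 = 2.024.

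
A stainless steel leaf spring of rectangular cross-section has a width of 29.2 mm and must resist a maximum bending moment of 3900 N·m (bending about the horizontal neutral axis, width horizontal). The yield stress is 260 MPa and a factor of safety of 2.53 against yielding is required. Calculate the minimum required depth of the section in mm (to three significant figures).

σ_allow = 260/2.53 = 102.8 MPa.
For a rectangular section σ = 6M/(bh²), so h² = 6M/(b σ_allow) = 6×3900000/(29.2×102.8) = 7798 mm².
h = 88.31 mm.

h = 88.3 mm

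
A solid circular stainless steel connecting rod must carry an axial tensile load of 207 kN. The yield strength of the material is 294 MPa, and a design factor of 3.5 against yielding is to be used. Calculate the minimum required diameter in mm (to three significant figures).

Allowable stress σ_allow = 294/3.5 = 84.00 MPa.
Required area A = F/σ_allow = 207000/84.00 = 2464 mm².
A = πd²/4 → d = √(4A/π) = 56.01 mm.

d = 56.0 mm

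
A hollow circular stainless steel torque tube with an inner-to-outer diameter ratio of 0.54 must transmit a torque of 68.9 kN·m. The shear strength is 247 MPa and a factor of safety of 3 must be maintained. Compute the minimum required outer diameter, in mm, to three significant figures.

τ_allow = 247/3 = 82.33 MPa.
For a hollow shaft τ = 16T/[πd_o³(1−k⁴)] with k = 0.54, so 1−k⁴ = 0.9150.
d_o³ = 16T/[π τ_allow (1−k⁴)] = 16×6.8900×10^7/(π×82.33×0.9150) = 4.658×10^6 mm³.
d_o = 167.0 mm.

d_o = 167 mm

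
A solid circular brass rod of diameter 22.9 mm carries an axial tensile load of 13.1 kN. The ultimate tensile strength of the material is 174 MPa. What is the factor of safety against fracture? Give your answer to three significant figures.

n = 5.47

A = πd²/4 = 411.9 mm².
σ = F/A = 13100/411.9 = 31.81 MPa.
n = 174/31.81 = 5.471.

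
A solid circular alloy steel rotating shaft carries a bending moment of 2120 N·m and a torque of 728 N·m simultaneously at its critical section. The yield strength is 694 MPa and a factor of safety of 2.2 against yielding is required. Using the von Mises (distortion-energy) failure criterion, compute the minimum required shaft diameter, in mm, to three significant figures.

d = 41.5 mm

σ_allow = σ_y/n = 694/2.2 = 315.5 MPa.
For a solid shaft σ_b = 32M/(πd³) and τ = 16T/(πd³), so the von Mises stress is σ' = (16/πd³)·√(4M²+3T²).
√(4M²+3T²) = √(4×(2.120×10^6)² + 3×(728000)²) = 4.424×10^6 N·mm.
d³ = 16×4.424×10^6/(π×315.5) = 71420 mm³.
d = 41.49 mm.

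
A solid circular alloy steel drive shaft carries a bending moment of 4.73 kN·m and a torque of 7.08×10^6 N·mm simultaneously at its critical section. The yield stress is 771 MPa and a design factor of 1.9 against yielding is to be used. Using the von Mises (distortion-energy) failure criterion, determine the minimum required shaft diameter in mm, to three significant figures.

d = 57.9 mm

σ_allow = σ_y/n = 771/1.9 = 405.8 MPa.
For a solid shaft σ_b = 32M/(πd³) and τ = 16T/(πd³), so the von Mises stress is σ' = (16/πd³)·√(4M²+3T²).
√(4M²+3T²) = √(4×(4.730×10^6)² + 3×(7.080×10^6)²) = 1.549×10^7 N·mm.
d³ = 16×1.549×10^7/(π×405.8) = 194400 mm³.
d = 57.93 mm.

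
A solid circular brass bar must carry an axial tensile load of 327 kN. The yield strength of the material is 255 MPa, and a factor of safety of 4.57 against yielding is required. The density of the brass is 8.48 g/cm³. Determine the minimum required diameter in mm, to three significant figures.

Allowable stress σ_allow = 255/4.57 = 55.80 MPa.
Required area A = F/σ_allow = 327000/55.80 = 5860 mm².
A = πd²/4 → d = √(4A/π) = 86.38 mm.

d = 86.4 mm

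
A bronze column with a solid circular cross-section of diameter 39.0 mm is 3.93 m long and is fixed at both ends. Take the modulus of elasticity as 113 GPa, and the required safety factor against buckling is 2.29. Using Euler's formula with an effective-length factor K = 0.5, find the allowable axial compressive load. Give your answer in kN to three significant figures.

P_allow = 14.3 kN

I = πd⁴/64 = π×39.0⁴/64 = 113600 mm⁴.
Effective length L_e = KL = 0.5×3.93 m = 1965 mm.
Euler critical load P_cr = π²EI/L_e² = π²×113000×113600/1965² = 32800 N.
P_allow = P_cr/n = 32800/2.29 = 14320 N.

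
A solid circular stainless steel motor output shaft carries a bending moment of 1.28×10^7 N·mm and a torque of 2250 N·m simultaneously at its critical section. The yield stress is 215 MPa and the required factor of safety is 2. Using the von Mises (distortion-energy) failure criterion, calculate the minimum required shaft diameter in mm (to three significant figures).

σ_allow = σ_y/n = 215/2 = 107.5 MPa.
For a solid shaft σ_b = 32M/(πd³) and τ = 16T/(πd³), so the von Mises stress is σ' = (16/πd³)·√(4M²+3T²).
√(4M²+3T²) = √(4×(1.280×10^7)² + 3×(2.250×10^6)²) = 2.589×10^7 N·mm.
d³ = 16×2.589×10^7/(π×107.5) = 1.227×10^6 mm³.
d = 107.1 mm.

d = 107 mm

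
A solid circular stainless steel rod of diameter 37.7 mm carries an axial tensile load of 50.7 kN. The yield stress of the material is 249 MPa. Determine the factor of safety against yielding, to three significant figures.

n = 5.48

A = πd²/4 = 1116 mm².
σ = F/A = 50700/1116 = 45.42 MPa.
n = 249/45.42 = 5.482.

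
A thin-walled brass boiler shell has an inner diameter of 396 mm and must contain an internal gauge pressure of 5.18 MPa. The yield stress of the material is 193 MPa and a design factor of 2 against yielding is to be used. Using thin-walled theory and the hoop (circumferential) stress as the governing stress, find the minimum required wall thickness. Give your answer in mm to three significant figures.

σ_allow = 193/2 = 96.50 MPa.
Hoop stress σ_h = pD/(2t), so t = pD/(2σ_allow) = 5.18×396/(2×96.50) = 10.63 mm.

t = 10.6 mm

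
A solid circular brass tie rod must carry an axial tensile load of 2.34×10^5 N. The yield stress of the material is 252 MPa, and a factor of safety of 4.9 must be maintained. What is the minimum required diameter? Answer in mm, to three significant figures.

Allowable stress σ_allow = 252/4.9 = 51.43 MPa.
Required area A = F/σ_allow = 234000/51.43 = 4550 mm².
A = πd²/4 → d = √(4A/π) = 76.11 mm.

d = 76.1 mm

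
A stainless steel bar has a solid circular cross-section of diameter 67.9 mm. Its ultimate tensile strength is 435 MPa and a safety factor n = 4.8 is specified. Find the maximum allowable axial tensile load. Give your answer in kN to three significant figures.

F_allow = 328 kN

σ_allow = 435/4.8 = 90.62 MPa.
A = πd²/4 = π×67.9²/4 = 3621 mm².
F_allow = σ_allow × A = 90.62×3621 = 328200 N.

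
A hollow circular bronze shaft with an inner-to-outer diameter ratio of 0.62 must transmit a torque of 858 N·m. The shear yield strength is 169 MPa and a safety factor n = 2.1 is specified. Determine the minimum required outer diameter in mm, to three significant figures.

d_o = 39.9 mm

τ_allow = 169/2.1 = 80.48 MPa.
For a hollow shaft τ = 16T/[πd_o³(1−k⁴)] with k = 0.62, so 1−k⁴ = 0.8522.
d_o³ = 16T/[π τ_allow (1−k⁴)] = 16×858000/(π×80.48×0.8522) = 63710 mm³.
d_o = 39.94 mm.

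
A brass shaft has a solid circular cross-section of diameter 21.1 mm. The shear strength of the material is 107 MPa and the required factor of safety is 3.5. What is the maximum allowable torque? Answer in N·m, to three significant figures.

τ_allow = 107/3.5 = 30.57 MPa.
For a solid shaft T_allow = τ_allow·πd³/16; πd³/16 = π×21.1³/16 = 1844 mm³.
T_allow = 30.57×1844 = 56390 N·mm = 56.39 N·m.

T_allow = 56.4 N·m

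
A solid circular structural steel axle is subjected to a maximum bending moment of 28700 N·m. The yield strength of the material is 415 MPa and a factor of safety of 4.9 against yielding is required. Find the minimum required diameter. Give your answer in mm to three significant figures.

d = 151 mm

σ_allow = 415/4.9 = 84.69 MPa.
For a solid circular section σ = 32M/(πd³), so d³ = 32M/(π σ_allow) = 32×2.8700×10^7/(π×84.69) = 3.452×10^6 mm³.
d = 151.1 mm.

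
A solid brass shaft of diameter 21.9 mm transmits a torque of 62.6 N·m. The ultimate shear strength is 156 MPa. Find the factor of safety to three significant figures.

τ = 16T/(πd³) = 16×62600/(π×21.9³) = 30.35 MPa.
n = τ_limit/τ = 156/30.35 = 5.139.

n = 5.14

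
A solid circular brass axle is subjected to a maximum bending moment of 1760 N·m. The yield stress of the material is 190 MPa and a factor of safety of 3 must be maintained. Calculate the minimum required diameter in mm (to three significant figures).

d = 65.7 mm

σ_allow = 190/3 = 63.33 MPa.
For a solid circular section σ = 32M/(πd³), so d³ = 32M/(π σ_allow) = 32×1760000/(π×63.33) = 283100 mm³.
d = 65.66 mm.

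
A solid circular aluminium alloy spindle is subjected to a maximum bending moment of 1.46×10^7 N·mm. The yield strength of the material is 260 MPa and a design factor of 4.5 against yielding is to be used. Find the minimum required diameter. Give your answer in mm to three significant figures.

σ_allow = 260/4.5 = 57.78 MPa.
For a solid circular section σ = 32M/(πd³), so d³ = 32M/(π σ_allow) = 32×1.4600×10^7/(π×57.78) = 2.574×10^6 mm³.
d = 137.0 mm.

d = 137 mm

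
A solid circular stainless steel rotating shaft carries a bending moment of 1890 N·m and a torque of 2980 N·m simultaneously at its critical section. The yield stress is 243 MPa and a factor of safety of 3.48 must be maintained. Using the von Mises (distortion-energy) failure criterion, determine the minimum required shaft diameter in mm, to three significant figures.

σ_allow = σ_y/n = 243/3.48 = 69.83 MPa.
For a solid shaft σ_b = 32M/(πd³) and τ = 16T/(πd³), so the von Mises stress is σ' = (16/πd³)·√(4M²+3T²).
√(4M²+3T²) = √(4×(1.890×10^6)² + 3×(2.980×10^6)²) = 6.398×10^6 N·mm.
d³ = 16×6.398×10^6/(π×69.83) = 466600 mm³.
d = 77.56 mm.

d = 77.6 mm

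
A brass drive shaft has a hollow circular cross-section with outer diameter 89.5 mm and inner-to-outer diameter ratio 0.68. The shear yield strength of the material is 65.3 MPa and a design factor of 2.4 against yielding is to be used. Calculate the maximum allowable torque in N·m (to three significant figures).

τ_allow = 65.3/2.4 = 27.21 MPa.
For a hollow shaft T_allow = τ_allow·πd_o³(1−k⁴)/16 with 1−k⁴ = 0.7862, so πd_o³(1−k⁴)/16 = 110700 mm³.
T_allow = 27.21×110700 = 3.011×10^6 N·mm = 3011 N·m.

T_allow = 3010 N·m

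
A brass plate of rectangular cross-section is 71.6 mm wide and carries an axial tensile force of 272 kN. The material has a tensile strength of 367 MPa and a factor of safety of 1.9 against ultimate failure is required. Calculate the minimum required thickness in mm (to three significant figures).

σ_allow = 367/1.9 = 193.2 MPa.
Required area A = F/σ_allow = 272000/193.2 = 1408 mm².
t = A/w = 1408/71.6 = 19.67 mm.

t = 19.7 mm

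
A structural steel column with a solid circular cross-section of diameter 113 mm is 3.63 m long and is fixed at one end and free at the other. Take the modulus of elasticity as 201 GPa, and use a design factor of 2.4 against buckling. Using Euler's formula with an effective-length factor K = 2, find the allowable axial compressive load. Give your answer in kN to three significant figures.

I = πd⁴/64 = π×113⁴/64 = 8.004×10^6 mm⁴.
Effective length L_e = KL = 2×3.63 m = 7260 mm.
Euler critical load P_cr = π²EI/L_e² = π²×201000×8.004×10^6/7260² = 301200 N.
P_allow = P_cr/n = 301200/2.4 = 125500 N.

P_allow = 126 kN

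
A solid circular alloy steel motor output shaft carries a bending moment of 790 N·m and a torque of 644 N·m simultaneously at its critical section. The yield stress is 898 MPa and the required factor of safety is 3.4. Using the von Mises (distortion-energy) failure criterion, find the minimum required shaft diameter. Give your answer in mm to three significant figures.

d = 33.4 mm

σ_allow = σ_y/n = 898/3.4 = 264.1 MPa.
For a solid shaft σ_b = 32M/(πd³) and τ = 16T/(πd³), so the von Mises stress is σ' = (16/πd³)·√(4M²+3T²).
√(4M²+3T²) = √(4×(790000)² + 3×(644000)²) = 1.934×10^6 N·mm.
d³ = 16×1.934×10^6/(π×264.1) = 37290 mm³.
d = 33.41 mm.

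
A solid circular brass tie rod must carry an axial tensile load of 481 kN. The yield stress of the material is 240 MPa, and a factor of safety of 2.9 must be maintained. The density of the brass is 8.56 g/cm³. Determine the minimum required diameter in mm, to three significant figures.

Allowable stress σ_allow = 240/2.9 = 82.76 MPa.
Required area A = F/σ_allow = 481000/82.76 = 5812 mm².
A = πd²/4 → d = √(4A/π) = 86.02 mm.

d = 86.0 mm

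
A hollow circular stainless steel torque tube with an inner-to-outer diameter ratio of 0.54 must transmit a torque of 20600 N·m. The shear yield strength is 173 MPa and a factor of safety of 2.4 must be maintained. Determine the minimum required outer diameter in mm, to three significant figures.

τ_allow = 173/2.4 = 72.08 MPa.
For a hollow shaft τ = 16T/[πd_o³(1−k⁴)] with k = 0.54, so 1−k⁴ = 0.9150.
d_o³ = 16T/[π τ_allow (1−k⁴)] = 16×2.0600×10^7/(π×72.08×0.9150) = 1.591×10^6 mm³.
d_o = 116.7 mm.

d_o = 117 mm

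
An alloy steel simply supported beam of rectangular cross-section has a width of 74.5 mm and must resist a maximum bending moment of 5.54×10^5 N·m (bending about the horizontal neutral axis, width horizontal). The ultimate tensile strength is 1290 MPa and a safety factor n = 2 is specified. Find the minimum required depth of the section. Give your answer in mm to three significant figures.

σ_allow = 1290/2 = 645.0 MPa.
For a rectangular section σ = 6M/(bh²), so h² = 6M/(b σ_allow) = 6×5.5400×10^8/(74.5×645.0) = 69170 mm².
h = 263.0 mm.

h = 263 mm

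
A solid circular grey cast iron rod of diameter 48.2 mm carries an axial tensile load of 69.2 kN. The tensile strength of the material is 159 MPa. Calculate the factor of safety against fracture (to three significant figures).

n = 4.19

A = πd²/4 = 1825 mm².
σ = F/A = 69200/1825 = 37.92 MPa.
n = 159/37.92 = 4.193.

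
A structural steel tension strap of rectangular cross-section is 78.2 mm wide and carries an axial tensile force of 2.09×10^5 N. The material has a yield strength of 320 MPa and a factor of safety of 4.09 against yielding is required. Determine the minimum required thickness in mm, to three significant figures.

t = 34.2 mm

σ_allow = 320/4.09 = 78.24 MPa.
Required area A = F/σ_allow = 209000/78.24 = 2671 mm².
t = A/w = 2671/78.2 = 34.16 mm.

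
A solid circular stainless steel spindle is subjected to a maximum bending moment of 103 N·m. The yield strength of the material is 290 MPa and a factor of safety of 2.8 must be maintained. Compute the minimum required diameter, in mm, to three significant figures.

d = 21.6 mm

σ_allow = 290/2.8 = 103.6 MPa.
For a solid circular section σ = 32M/(πd³), so d³ = 32M/(π σ_allow) = 32×103000/(π×103.6) = 10130 mm³.
d = 21.64 mm.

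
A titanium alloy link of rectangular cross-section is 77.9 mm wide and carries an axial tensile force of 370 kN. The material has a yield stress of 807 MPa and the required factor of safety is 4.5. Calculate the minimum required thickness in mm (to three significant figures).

t = 26.5 mm

σ_allow = 807/4.5 = 179.3 MPa.
Required area A = F/σ_allow = 370000/179.3 = 2063 mm².
t = A/w = 2063/77.9 = 26.49 mm.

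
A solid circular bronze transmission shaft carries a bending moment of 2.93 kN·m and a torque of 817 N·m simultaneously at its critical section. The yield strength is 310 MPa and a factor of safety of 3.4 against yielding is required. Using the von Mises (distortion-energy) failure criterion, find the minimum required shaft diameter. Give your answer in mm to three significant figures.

σ_allow = σ_y/n = 310/3.4 = 91.18 MPa.
For a solid shaft σ_b = 32M/(πd³) and τ = 16T/(πd³), so the von Mises stress is σ' = (16/πd³)·√(4M²+3T²).
√(4M²+3T²) = √(4×(2.930×10^6)² + 3×(817000)²) = 6.028×10^6 N·mm.
d³ = 16×6.028×10^6/(π×91.18) = 336700 mm³.
d = 69.57 mm.

d = 69.6 mm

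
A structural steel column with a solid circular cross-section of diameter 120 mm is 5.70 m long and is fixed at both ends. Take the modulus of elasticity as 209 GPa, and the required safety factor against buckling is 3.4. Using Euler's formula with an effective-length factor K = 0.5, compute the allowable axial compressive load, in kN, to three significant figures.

P_allow = 760 kN

I = πd⁴/64 = π×120⁴/64 = 1.018×10^7 mm⁴.
Effective length L_e = KL = 0.5×5.70 m = 2850 mm.
Euler critical load P_cr = π²EI/L_e² = π²×209000×1.018×10^7/2850² = 2.585×10^6 N.
P_allow = P_cr/n = 2.585×10^6/3.4 = 760300 N.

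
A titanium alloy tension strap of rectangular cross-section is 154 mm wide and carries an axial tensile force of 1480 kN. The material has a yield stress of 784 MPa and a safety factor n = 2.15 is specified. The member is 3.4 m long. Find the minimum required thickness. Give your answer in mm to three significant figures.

σ_allow = 784/2.15 = 364.7 MPa.
Required area A = F/σ_allow = 1480000/364.7 = 4059 mm².
t = A/w = 4059/154 = 26.36 mm.

t = 26.4 mm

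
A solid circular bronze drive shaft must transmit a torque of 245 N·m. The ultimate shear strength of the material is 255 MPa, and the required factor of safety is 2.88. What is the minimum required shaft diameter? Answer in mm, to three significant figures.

d = 24.2 mm

Allowable shear stress τ_allow = 255/2.88 = 88.54 MPa.
For a solid shaft τ = 16T/(πd³), so d³ = 16T/(π τ_allow) = 16×245000/(π×88.54) = 14090 mm³.
d = (14090)^(1/3) = 24.15 mm.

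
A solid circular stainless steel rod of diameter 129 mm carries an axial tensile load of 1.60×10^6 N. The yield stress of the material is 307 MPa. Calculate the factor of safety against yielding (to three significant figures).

A = πd²/4 = 13070 mm².
σ = F/A = 1600000/13070 = 122.4 MPa.
n = 307/122.4 = 2.508.

n = 2.51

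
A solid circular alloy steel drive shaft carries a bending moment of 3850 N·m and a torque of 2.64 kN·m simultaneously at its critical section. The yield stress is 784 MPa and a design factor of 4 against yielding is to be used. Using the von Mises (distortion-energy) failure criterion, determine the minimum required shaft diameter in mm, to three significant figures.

d = 61.5 mm

σ_allow = σ_y/n = 784/4 = 196.0 MPa.
For a solid shaft σ_b = 32M/(πd³) and τ = 16T/(πd³), so the von Mises stress is σ' = (16/πd³)·√(4M²+3T²).
√(4M²+3T²) = √(4×(3.850×10^6)² + 3×(2.640×10^6)²) = 8.955×10^6 N·mm.
d³ = 16×8.955×10^6/(π×196.0) = 232700 mm³.
d = 61.51 mm.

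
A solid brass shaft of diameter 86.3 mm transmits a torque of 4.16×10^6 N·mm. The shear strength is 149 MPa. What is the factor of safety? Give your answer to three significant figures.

n = 4.52

τ = 16T/(πd³) = 16×4160000/(π×86.3³) = 32.96 MPa.
n = τ_limit/τ = 149/32.96 = 4.520.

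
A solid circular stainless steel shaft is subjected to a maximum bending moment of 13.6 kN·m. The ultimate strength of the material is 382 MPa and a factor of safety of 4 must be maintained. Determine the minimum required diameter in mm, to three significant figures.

σ_allow = 382/4 = 95.50 MPa.
For a solid circular section σ = 32M/(πd³), so d³ = 32M/(π σ_allow) = 32×1.3600×10^7/(π×95.50) = 1.451×10^6 mm³.
d = 113.2 mm.

d = 113 mm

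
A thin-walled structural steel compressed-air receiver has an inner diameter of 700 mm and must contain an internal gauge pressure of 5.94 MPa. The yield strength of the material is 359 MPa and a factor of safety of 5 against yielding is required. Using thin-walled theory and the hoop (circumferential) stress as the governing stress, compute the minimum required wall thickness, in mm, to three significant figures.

σ_allow = 359/5 = 71.80 MPa.
Hoop stress σ_h = pD/(2t), so t = pD/(2σ_allow) = 5.94×700/(2×71.80) = 28.96 mm.

t = 29.0 mm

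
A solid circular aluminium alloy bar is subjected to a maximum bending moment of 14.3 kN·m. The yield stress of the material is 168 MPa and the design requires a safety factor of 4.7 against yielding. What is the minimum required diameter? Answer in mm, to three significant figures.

d = 160 mm

σ_allow = 168/4.7 = 35.74 MPa.
For a solid circular section σ = 32M/(πd³), so d³ = 32M/(π σ_allow) = 32×1.4300×10^7/(π×35.74) = 4.075×10^6 mm³.
d = 159.7 mm.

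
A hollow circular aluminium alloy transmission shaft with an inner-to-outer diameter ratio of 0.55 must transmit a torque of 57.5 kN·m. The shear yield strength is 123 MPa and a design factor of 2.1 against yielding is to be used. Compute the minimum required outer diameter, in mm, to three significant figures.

d_o = 177 mm

τ_allow = 123/2.1 = 58.57 MPa.
For a hollow shaft τ = 16T/[πd_o³(1−k⁴)] with k = 0.55, so 1−k⁴ = 0.9085.
d_o³ = 16T/[π τ_allow (1−k⁴)] = 16×5.7500×10^7/(π×58.57×0.9085) = 5.503×10^6 mm³.
d_o = 176.6 mm.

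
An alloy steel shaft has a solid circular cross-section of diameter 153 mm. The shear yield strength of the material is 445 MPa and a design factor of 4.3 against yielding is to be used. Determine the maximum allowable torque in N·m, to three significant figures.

T_allow = 72800 N·m

τ_allow = 445/4.3 = 103.5 MPa.
For a solid shaft T_allow = τ_allow·πd³/16; πd³/16 = π×153³/16 = 703200 mm³.
T_allow = 103.5×703200 = 7.278×10^7 N·mm = 72780 N·m.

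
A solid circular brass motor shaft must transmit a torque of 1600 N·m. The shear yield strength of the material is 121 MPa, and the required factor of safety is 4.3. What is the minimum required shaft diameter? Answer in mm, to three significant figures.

Allowable shear stress τ_allow = 121/4.3 = 28.14 MPa.
For a solid shaft τ = 16T/(πd³), so d³ = 16T/(π τ_allow) = 16×1600000/(π×28.14) = 289600 mm³.
d = (289600)^(1/3) = 66.16 mm.

d = 66.2 mm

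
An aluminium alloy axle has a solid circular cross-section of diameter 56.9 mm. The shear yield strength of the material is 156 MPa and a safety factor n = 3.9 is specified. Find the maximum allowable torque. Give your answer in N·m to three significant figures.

T_allow = 1450 N·m

τ_allow = 156/3.9 = 40.00 MPa.
For a solid shaft T_allow = τ_allow·πd³/16; πd³/16 = π×56.9³/16 = 36170 mm³.
T_allow = 40.00×36170 = 1.447×10^6 N·mm = 1447 N·m.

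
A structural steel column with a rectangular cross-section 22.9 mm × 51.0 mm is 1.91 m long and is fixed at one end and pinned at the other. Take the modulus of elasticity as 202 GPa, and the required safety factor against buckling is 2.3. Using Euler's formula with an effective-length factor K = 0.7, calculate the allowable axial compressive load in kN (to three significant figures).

Buckling occurs about the weak axis: I_min = h·b³/12 = 51.0×22.9³/12 = 51040 mm⁴ (b = 22.9 mm is the smaller dimension).
Effective length L_e = KL = 0.7×1.91 m = 1337 mm.
Euler critical load P_cr = π²EI/L_e² = π²×202000×51040/1337² = 56920 N.
P_allow = P_cr/n = 56920/2.3 = 24750 N.

P_allow = 24.7 kN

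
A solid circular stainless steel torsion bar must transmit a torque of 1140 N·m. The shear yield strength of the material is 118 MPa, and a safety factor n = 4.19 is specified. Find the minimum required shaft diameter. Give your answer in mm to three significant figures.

Allowable shear stress τ_allow = 118/4.19 = 28.16 MPa.
For a solid shaft τ = 16T/(πd³), so d³ = 16T/(π τ_allow) = 16×1140000/(π×28.16) = 206200 mm³.
d = (206200)^(1/3) = 59.07 mm.

d = 59.1 mm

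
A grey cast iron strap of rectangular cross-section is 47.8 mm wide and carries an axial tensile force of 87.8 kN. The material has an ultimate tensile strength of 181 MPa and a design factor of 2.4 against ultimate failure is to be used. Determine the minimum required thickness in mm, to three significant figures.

t = 24.4 mm

σ_allow = 181/2.4 = 75.42 MPa.
Required area A = F/σ_allow = 87800/75.42 = 1164 mm².
t = A/w = 1164/47.8 = 24.36 mm.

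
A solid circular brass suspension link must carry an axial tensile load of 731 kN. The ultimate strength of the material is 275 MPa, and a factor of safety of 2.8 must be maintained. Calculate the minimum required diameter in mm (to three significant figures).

d = 97.3 mm

Allowable stress σ_allow = 275/2.8 = 98.21 MPa.
Required area A = F/σ_allow = 731000/98.21 = 7443 mm².
A = πd²/4 → d = √(4A/π) = 97.35 mm.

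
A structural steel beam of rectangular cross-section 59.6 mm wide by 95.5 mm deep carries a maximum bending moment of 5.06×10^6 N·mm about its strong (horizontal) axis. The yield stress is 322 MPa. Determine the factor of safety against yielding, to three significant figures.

n = 5.77

Section modulus S = bh²/6 = 59.6×95.5²/6 = 90590 mm³.
σ = M/S = 5060000/90590 = 55.85 MPa.
n = 322/55.85 = 5.765.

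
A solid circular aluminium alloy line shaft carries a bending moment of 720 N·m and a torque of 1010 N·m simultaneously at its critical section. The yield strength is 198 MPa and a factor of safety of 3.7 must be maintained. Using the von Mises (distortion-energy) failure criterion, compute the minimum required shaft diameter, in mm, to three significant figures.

d = 60.0 mm

σ_allow = σ_y/n = 198/3.7 = 53.51 MPa.
For a solid shaft σ_b = 32M/(πd³) and τ = 16T/(πd³), so the von Mises stress is σ' = (16/πd³)·√(4M²+3T²).
√(4M²+3T²) = √(4×(720000)² + 3×(1.010×10^6)²) = 2.266×10^6 N·mm.
d³ = 16×2.266×10^6/(π×53.51) = 215600 mm³.
d = 59.97 mm.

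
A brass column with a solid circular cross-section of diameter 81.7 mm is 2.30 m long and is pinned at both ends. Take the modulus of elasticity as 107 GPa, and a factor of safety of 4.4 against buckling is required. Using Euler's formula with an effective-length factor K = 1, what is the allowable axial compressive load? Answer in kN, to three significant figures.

I = πd⁴/64 = π×81.7⁴/64 = 2.187×10^6 mm⁴.
Effective length L_e = KL = 1×2.30 m = 2300 mm.
Euler critical load P_cr = π²EI/L_e² = π²×107000×2.187×10^6/2300² = 436600 N.
P_allow = P_cr/n = 436600/4.4 = 99230 N.

P_allow = 99.2 kN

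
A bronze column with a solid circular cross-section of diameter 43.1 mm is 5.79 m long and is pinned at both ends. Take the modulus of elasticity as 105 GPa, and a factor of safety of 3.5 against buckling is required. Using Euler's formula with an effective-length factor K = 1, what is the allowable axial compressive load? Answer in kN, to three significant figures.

I = πd⁴/64 = π×43.1⁴/64 = 169400 mm⁴.
Effective length L_e = KL = 1×5.79 m = 5790 mm.
Euler critical load P_cr = π²EI/L_e² = π²×105000×169400/5790² = 5236 N.
P_allow = P_cr/n = 5236/3.5 = 1496 N.

P_allow = 1.50 kN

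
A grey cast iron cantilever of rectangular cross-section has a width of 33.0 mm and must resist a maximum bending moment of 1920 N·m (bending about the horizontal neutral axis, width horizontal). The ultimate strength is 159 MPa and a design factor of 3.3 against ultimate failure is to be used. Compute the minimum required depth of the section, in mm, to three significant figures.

σ_allow = 159/3.3 = 48.18 MPa.
For a rectangular section σ = 6M/(bh²), so h² = 6M/(b σ_allow) = 6×1920000/(33.0×48.18) = 7245 mm².
h = 85.12 mm.

h = 85.1 mm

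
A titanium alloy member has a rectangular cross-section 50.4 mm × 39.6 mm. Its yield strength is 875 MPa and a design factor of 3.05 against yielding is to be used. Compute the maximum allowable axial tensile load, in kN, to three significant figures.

σ_allow = 875/3.05 = 286.9 MPa.
A = 50.4×39.6 = 1996 mm².
F_allow = σ_allow × A = 286.9×1996 = 572600 N.

F_allow = 573 kN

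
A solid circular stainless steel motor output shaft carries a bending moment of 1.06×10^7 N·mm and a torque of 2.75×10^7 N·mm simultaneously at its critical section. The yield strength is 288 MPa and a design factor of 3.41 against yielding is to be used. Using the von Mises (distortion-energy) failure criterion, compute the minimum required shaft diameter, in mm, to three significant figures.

σ_allow = σ_y/n = 288/3.41 = 84.46 MPa.
For a solid shaft σ_b = 32M/(πd³) and τ = 16T/(πd³), so the von Mises stress is σ' = (16/πd³)·√(4M²+3T²).
√(4M²+3T²) = √(4×(1.060×10^7)² + 3×(2.750×10^7)²) = 5.214×10^7 N·mm.
d³ = 16×5.214×10^7/(π×84.46) = 3.144×10^6 mm³.
d = 146.5 mm.

d = 146 mm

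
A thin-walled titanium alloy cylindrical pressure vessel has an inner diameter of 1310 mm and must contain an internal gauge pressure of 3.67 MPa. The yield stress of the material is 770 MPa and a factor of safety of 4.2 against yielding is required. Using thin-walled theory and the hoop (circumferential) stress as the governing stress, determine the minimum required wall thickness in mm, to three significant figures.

t = 13.1 mm

σ_allow = 770/4.2 = 183.3 MPa.
Hoop stress σ_h = pD/(2t), so t = pD/(2σ_allow) = 3.67×1310/(2×183.3) = 13.11 mm.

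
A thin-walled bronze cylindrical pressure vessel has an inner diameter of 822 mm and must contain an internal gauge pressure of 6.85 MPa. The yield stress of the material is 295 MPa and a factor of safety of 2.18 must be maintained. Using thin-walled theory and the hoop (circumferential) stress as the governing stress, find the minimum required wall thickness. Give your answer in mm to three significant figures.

t = 20.8 mm

σ_allow = 295/2.18 = 135.3 MPa.
Hoop stress σ_h = pD/(2t), so t = pD/(2σ_allow) = 6.85×822/(2×135.3) = 20.80 mm.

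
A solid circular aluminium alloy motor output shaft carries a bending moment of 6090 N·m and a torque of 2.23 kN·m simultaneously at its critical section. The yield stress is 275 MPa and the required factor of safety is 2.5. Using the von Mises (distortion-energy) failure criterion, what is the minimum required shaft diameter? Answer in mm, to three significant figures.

d = 83.9 mm

σ_allow = σ_y/n = 275/2.5 = 110.0 MPa.
For a solid shaft σ_b = 32M/(πd³) and τ = 16T/(πd³), so the von Mises stress is σ' = (16/πd³)·√(4M²+3T²).
√(4M²+3T²) = √(4×(6.090×10^6)² + 3×(2.230×10^6)²) = 1.278×10^7 N·mm.
d³ = 16×1.278×10^7/(π×110.0) = 591600 mm³.
d = 83.95 mm.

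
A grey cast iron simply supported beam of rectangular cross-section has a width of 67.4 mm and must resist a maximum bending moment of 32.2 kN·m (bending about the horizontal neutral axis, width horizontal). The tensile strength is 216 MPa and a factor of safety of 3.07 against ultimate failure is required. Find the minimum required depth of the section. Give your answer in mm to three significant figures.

h = 202 mm

σ_allow = 216/3.07 = 70.36 MPa.
For a rectangular section σ = 6M/(bh²), so h² = 6M/(b σ_allow) = 6×3.2200×10^7/(67.4×70.36) = 40740 mm².
h = 201.8 mm.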